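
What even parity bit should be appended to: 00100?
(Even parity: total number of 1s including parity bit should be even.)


Number of 1s in data: 1
Parity bit: 1

1


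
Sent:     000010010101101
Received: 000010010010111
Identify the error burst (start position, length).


XOR: 000000000111010

Burst at position 9, length 5


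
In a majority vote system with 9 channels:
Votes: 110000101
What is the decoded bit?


Ones: 4 out of 9
Threshold: 5

0 (4/9 voted 1)


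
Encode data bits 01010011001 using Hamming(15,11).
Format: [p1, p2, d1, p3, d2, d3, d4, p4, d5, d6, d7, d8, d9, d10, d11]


Parity bits: p1=0, p2=1, p3=0, p4=1

010010110011001


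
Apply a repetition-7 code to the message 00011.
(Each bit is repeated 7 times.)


Each bit -> 7 copies

00000000000000000000011111111111111


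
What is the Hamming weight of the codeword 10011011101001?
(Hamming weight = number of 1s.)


Counting 1s in 10011011101001

8


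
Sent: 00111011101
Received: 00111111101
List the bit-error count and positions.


XOR: 00000100000

1 error(s) at position(s): 5


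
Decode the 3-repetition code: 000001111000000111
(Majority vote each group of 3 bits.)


Groups: 000, 001, 111, 000, 000, 111
Majority votes: 001001

001001


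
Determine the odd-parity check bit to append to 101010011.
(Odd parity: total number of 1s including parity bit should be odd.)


Number of 1s in data: 5
Parity bit: 0

0


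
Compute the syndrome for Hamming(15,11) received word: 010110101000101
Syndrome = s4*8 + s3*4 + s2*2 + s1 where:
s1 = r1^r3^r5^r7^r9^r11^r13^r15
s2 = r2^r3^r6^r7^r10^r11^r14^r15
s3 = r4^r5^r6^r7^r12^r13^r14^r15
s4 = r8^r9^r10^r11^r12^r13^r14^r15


s1=1, s2=1, s3=1, s4=1

Syndrome = 15 (error at position 15)


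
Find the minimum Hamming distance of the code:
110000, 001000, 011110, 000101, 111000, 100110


Comparing all pairs, minimum distance: 1
Can detect 0 errors, correct 0 errors

1


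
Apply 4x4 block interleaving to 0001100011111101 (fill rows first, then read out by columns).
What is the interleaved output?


Matrix:
  0001
  1000
  1111
  1101
Read columns: 0111001100101011

0111001100101011


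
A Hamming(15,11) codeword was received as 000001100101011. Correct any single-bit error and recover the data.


Syndrome = 6: error at position 6

Data: 00010101011 (corrected bit 6)


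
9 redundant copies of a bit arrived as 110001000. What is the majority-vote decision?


Ones: 3 out of 9
Threshold: 5

0 (3/9 voted 1)


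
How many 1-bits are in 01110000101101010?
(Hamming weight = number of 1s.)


Counting 1s in 01110000101101010

8


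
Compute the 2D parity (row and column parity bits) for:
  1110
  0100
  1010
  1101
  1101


Row parities: 11011
Column parities: 0000

Row P: 11011, Col P: 0000, Corner: 0


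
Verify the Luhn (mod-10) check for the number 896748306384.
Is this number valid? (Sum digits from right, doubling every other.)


Luhn sum = 65
65 mod 10 = 5

Invalid (Luhn sum mod 10 = 5)


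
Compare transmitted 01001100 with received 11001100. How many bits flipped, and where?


XOR: 10000000

1 error(s) at position(s): 0


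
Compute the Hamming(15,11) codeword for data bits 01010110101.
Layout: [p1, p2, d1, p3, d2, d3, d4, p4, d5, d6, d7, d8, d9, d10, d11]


Parity bits: p1=1, p2=0, p3=0, p4=0

100010100110101


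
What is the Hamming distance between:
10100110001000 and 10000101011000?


XOR: 00100011010000
Count of 1s: 4

4


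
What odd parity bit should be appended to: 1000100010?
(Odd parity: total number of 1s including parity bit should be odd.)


Number of 1s in data: 3
Parity bit: 0

0


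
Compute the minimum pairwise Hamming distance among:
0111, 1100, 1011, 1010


Comparing all pairs, minimum distance: 1
Can detect 0 errors, correct 0 errors

1


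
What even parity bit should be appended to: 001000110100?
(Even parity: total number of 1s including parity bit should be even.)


Number of 1s in data: 4
Parity bit: 0

0


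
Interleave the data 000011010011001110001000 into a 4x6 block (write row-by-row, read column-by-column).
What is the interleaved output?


Matrix:
  000011
  010011
  001110
  001000
Read columns: 000001000011001011101100

000001000011001011101100


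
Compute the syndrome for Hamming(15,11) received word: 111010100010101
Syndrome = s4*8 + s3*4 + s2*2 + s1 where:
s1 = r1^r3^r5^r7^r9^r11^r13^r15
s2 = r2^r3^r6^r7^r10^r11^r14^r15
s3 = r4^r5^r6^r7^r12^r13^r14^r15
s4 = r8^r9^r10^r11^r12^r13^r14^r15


s1=1, s2=1, s3=0, s4=1

Syndrome = 11 (error at position 11)


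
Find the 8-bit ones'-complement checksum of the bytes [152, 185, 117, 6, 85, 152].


Sum = 697 mod 256 = 185
Complement = 70

70


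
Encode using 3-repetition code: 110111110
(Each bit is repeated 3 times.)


Each bit -> 3 copies

111111000111111111111111000


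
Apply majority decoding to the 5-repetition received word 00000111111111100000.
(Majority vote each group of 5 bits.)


Groups: 00000, 11111, 11111, 00000
Majority votes: 0110

0110


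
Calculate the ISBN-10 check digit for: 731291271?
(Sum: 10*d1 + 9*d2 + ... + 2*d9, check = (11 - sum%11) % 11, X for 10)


Weighted sum: 209
209 mod 11 = 0

Check digit: 0


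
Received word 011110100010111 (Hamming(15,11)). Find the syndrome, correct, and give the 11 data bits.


Syndrome = 0: no error detected

Data: 11010010111 (no errors)


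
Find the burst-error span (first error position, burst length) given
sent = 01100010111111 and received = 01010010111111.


XOR: 00110000000000

Burst at position 2, length 2


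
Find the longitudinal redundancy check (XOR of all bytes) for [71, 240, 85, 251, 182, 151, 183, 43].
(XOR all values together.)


XOR chain: 71 ^ 240 ^ 85 ^ 251 ^ 182 ^ 151 ^ 183 ^ 43 = 164

164


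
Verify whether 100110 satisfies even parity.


Number of 1s: 3

No, parity error (3 ones)


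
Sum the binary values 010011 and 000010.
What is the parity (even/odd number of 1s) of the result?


010011 = 19
000010 = 2
Sum = 21 = 10101
1s count = 3

odd parity (3 ones in 10101)


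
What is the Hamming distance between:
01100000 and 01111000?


XOR: 00011000
Count of 1s: 2

2


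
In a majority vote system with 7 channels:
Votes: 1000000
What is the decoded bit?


Ones: 1 out of 7
Threshold: 4

0 (1/7 voted 1)


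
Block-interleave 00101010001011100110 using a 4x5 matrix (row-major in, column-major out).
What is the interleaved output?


Matrix:
  00101
  01000
  10111
  00110
Read columns: 00100100101100111010

00100100101100111010


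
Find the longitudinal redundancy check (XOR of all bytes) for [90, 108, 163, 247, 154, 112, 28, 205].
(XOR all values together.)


XOR chain: 90 ^ 108 ^ 163 ^ 247 ^ 154 ^ 112 ^ 28 ^ 205 = 89

89


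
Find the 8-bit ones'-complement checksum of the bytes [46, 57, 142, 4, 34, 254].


Sum = 537 mod 256 = 25
Complement = 230

230


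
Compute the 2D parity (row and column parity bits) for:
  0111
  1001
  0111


Row parities: 101
Column parities: 1001

Row P: 101, Col P: 1001, Corner: 0


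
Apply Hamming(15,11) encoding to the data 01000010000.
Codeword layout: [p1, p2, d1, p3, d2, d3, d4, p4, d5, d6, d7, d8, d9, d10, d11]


Parity bits: p1=0, p2=1, p3=1, p4=1

010110010010000


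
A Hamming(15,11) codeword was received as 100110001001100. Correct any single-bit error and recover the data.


Syndrome = 8: error at position 8

Data: 01001001100 (corrected bit 8)


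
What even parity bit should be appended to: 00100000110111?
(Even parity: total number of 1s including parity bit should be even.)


Number of 1s in data: 6
Parity bit: 0

0


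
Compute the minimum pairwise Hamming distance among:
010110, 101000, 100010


Comparing all pairs, minimum distance: 2
Can detect 1 errors, correct 0 errors

2


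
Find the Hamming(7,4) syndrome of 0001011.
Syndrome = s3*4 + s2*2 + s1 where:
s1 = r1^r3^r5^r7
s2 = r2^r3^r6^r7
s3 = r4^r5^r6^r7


s1=1, s2=0, s3=1

Syndrome = 5 (error at position 5)


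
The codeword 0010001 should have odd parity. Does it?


Number of 1s: 2

No, parity error (2 ones)


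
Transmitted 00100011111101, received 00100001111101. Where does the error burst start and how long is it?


XOR: 00000010000000

Burst at position 6, length 1


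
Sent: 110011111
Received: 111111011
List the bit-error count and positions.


XOR: 001100100

3 error(s) at position(s): 2, 3, 6


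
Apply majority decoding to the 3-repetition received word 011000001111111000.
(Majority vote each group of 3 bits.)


Groups: 011, 000, 001, 111, 111, 000
Majority votes: 100110

100110


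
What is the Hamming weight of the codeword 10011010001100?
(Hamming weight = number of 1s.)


Counting 1s in 10011010001100

6


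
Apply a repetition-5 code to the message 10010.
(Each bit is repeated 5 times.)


Each bit -> 5 copies

1111100000000001111100000


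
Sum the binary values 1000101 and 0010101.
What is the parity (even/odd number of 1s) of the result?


1000101 = 69
0010101 = 21
Sum = 90 = 1011010
1s count = 4

even parity (4 ones in 1011010)


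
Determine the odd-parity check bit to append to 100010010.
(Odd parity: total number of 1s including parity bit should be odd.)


Number of 1s in data: 3
Parity bit: 0

0


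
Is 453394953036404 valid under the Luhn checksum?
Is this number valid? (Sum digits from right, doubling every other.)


Luhn sum = 58
58 mod 10 = 8

Invalid (Luhn sum mod 10 = 8)


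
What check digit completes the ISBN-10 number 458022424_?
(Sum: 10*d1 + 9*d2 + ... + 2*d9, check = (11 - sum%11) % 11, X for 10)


Weighted sum: 201
201 mod 11 = 3

Check digit: 8


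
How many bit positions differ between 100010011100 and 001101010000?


XOR: 101111001100
Count of 1s: 7

7


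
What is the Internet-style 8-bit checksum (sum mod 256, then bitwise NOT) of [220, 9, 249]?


Sum = 478 mod 256 = 222
Complement = 33

33


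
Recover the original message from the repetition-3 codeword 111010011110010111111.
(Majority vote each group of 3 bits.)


Groups: 111, 010, 011, 110, 010, 111, 111
Majority votes: 1011011

1011011


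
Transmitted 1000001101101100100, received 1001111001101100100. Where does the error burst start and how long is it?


XOR: 0001110100000000000

Burst at position 3, length 5


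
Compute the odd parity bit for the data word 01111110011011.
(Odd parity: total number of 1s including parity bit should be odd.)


Number of 1s in data: 10
Parity bit: 1

1


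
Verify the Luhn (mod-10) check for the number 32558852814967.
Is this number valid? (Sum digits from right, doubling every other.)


Luhn sum = 67
67 mod 10 = 7

Invalid (Luhn sum mod 10 = 7)


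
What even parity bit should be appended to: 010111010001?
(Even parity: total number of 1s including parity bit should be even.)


Number of 1s in data: 6
Parity bit: 0

0


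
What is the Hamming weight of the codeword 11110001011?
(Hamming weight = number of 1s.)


Counting 1s in 11110001011

7


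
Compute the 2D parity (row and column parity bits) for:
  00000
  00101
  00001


Row parities: 001
Column parities: 00100

Row P: 001, Col P: 00100, Corner: 1


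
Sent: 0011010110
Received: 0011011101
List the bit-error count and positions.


XOR: 0000001011

3 error(s) at position(s): 6, 8, 9


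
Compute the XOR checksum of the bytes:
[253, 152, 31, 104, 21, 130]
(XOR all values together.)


XOR chain: 253 ^ 152 ^ 31 ^ 104 ^ 21 ^ 130 = 133

133


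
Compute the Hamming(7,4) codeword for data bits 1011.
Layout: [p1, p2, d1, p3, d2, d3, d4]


Parity bits: p1=0, p2=1, p3=0

0110011


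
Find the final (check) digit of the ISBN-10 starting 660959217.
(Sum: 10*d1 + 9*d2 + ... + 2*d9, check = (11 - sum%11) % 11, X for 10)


Weighted sum: 277
277 mod 11 = 2

Check digit: 9


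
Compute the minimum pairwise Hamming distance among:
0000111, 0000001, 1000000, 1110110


Comparing all pairs, minimum distance: 2
Can detect 1 errors, correct 0 errors

2


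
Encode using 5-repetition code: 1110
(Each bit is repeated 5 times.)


Each bit -> 5 copies

11111111111111100000


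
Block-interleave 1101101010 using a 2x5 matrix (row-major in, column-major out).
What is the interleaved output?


Matrix:
  11011
  01010
Read columns: 1011001110

1011001110


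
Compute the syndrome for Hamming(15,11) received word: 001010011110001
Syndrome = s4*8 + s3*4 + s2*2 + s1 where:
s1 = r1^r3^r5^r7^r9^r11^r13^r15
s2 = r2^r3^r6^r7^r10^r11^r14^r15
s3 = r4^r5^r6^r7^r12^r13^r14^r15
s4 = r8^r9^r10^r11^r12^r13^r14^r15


s1=1, s2=0, s3=0, s4=1

Syndrome = 9 (error at position 9)


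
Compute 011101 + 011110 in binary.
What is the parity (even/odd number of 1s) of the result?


011101 = 29
011110 = 30
Sum = 59 = 111011
1s count = 5

odd parity (5 ones in 111011)


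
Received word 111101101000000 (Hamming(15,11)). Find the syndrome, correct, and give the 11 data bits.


Syndrome = 12: error at position 12

Data: 10111001000 (corrected bit 12)


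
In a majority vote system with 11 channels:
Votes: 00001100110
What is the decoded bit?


Ones: 4 out of 11
Threshold: 6

0 (4/11 voted 1)


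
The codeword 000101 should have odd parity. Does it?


Number of 1s: 2

No, parity error (2 ones)


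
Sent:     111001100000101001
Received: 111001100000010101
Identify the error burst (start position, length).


XOR: 000000000000111100

Burst at position 12, length 4


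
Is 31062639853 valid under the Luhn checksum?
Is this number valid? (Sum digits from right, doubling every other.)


Luhn sum = 37
37 mod 10 = 7

Invalid (Luhn sum mod 10 = 7)


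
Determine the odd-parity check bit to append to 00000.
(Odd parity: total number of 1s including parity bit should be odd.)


Number of 1s in data: 0
Parity bit: 1

1


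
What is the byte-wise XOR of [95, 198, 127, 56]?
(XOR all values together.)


XOR chain: 95 ^ 198 ^ 127 ^ 56 = 222

222


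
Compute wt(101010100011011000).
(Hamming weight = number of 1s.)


Counting 1s in 101010100011011000

8


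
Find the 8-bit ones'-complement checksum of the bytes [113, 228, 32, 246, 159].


Sum = 778 mod 256 = 10
Complement = 245

245


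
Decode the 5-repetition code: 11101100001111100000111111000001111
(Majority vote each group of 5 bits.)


Groups: 11101, 10000, 11111, 00000, 11111, 10000, 01111
Majority votes: 1010101

1010101


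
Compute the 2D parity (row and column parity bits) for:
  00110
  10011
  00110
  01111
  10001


Row parities: 01000
Column parities: 01101

Row P: 01000, Col P: 01101, Corner: 1


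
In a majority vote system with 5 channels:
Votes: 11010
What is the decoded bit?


Ones: 3 out of 5
Threshold: 3

1 (3/5 voted 1)


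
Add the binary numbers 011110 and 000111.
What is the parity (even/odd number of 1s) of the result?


011110 = 30
000111 = 7
Sum = 37 = 100101
1s count = 3

odd parity (3 ones in 100101)


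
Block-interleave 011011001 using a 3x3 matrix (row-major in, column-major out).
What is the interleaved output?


Matrix:
  011
  011
  001
Read columns: 000110111

000110111


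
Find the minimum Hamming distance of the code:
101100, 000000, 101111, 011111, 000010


Comparing all pairs, minimum distance: 1
Can detect 0 errors, correct 0 errors

1


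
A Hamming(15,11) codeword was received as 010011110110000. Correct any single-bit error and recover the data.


Syndrome = 15: error at position 15

Data: 01110110001 (corrected bit 15)


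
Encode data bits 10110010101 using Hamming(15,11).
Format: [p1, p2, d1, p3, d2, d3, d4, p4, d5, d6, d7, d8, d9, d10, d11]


Parity bits: p1=1, p2=1, p3=0, p4=1

111001110010101


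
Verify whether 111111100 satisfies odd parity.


Number of 1s: 7

Yes, parity is correct (7 ones)


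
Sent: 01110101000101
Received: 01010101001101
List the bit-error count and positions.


XOR: 00100000001000

2 error(s) at position(s): 2, 10


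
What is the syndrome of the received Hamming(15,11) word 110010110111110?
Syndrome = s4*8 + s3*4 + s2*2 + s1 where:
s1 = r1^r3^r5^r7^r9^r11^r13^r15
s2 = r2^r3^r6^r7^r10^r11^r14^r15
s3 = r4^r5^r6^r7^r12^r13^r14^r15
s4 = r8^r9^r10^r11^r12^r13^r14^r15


s1=1, s2=1, s3=1, s4=0

Syndrome = 7 (error at position 7)


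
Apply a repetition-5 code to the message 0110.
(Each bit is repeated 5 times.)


Each bit -> 5 copies

00000111111111100000


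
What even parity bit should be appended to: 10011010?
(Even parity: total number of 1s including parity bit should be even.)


Number of 1s in data: 4
Parity bit: 0

0


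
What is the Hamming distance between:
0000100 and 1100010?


XOR: 1100110
Count of 1s: 4

4


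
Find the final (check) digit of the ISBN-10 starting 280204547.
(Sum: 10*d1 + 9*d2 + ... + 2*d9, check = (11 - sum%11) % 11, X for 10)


Weighted sum: 172
172 mod 11 = 7

Check digit: 4


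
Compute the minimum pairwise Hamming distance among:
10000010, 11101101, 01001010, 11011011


Comparing all pairs, minimum distance: 3
Can detect 2 errors, correct 1 errors

3


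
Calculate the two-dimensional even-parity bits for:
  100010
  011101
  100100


Row parities: 000
Column parities: 011011

Row P: 000, Col P: 011011, Corner: 0


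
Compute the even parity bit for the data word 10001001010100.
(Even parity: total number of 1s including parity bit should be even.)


Number of 1s in data: 5
Parity bit: 1

1


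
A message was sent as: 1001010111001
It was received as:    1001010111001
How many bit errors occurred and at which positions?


XOR: 0000000000000

0 errors (received matches sent)


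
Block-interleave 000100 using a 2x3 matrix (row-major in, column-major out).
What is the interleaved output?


Matrix:
  000
  100
Read columns: 010000

010000


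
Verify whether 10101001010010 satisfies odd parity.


Number of 1s: 6

No, parity error (6 ones)


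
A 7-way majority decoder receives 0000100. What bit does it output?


Ones: 1 out of 7
Threshold: 4

0 (1/7 voted 1)


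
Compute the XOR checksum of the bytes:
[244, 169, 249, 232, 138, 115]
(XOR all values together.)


XOR chain: 244 ^ 169 ^ 249 ^ 232 ^ 138 ^ 115 = 181

181


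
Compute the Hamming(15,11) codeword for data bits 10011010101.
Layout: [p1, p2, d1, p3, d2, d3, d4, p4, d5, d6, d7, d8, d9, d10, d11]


Parity bits: p1=0, p2=0, p3=1, p4=0

001100101010101


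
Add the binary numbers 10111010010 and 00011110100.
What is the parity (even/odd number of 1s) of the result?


10111010010 = 1490
00011110100 = 244
Sum = 1734 = 11011000110
1s count = 6

even parity (6 ones in 11011000110)


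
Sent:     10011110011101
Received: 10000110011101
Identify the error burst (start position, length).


XOR: 00011000000000

Burst at position 3, length 2


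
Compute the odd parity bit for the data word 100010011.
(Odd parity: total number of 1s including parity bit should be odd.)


Number of 1s in data: 4
Parity bit: 1

1


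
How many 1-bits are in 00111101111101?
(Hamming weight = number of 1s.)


Counting 1s in 00111101111101

10


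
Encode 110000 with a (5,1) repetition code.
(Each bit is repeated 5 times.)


Each bit -> 5 copies

111111111100000000000000000000


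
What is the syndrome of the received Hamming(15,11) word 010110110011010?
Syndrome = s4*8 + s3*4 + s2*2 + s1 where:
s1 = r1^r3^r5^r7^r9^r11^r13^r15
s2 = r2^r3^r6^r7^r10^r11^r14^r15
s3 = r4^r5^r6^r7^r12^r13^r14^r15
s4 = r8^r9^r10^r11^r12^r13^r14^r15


s1=1, s2=0, s3=1, s4=0

Syndrome = 5 (error at position 5)


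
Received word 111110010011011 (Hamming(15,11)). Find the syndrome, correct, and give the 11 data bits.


Syndrome = 15: error at position 15

Data: 11000011010 (corrected bit 15)


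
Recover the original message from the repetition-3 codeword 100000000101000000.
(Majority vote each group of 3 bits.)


Groups: 100, 000, 000, 101, 000, 000
Majority votes: 000100

000100


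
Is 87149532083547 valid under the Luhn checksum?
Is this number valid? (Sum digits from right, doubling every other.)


Luhn sum = 76
76 mod 10 = 6

Invalid (Luhn sum mod 10 = 6)


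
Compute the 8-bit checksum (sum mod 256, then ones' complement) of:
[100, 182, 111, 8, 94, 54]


Sum = 549 mod 256 = 37
Complement = 218

218


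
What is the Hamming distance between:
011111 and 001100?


XOR: 010011
Count of 1s: 3

3


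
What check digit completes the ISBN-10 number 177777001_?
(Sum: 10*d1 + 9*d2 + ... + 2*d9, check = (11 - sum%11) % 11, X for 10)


Weighted sum: 257
257 mod 11 = 4

Check digit: 7


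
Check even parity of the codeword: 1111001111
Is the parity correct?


Number of 1s: 8

Yes, parity is correct (8 ones)


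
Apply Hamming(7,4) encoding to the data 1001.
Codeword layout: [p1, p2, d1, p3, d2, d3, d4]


Parity bits: p1=0, p2=0, p3=1

0011001


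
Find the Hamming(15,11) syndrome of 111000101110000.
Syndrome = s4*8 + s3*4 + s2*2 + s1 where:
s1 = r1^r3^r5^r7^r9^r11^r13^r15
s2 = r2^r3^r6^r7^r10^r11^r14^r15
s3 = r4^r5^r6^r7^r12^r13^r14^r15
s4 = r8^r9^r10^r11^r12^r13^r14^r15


s1=1, s2=1, s3=1, s4=1

Syndrome = 15 (error at position 15)


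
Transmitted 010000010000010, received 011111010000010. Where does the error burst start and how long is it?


XOR: 001111000000000

Burst at position 2, length 4


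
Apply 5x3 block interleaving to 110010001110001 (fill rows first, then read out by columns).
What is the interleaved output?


Matrix:
  110
  010
  001
  110
  001
Read columns: 100101101000101

100101101000101


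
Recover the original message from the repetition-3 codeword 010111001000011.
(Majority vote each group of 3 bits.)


Groups: 010, 111, 001, 000, 011
Majority votes: 01001

01001


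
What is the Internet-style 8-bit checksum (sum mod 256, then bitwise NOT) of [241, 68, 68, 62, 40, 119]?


Sum = 598 mod 256 = 86
Complement = 169

169


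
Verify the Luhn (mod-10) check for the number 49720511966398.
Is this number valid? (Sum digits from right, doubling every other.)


Luhn sum = 70
70 mod 10 = 0

Valid (Luhn sum mod 10 = 0)


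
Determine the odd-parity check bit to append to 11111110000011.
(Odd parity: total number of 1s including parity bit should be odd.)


Number of 1s in data: 9
Parity bit: 0

0


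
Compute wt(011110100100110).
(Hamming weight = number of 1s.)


Counting 1s in 011110100100110

8


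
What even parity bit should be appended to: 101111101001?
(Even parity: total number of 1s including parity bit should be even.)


Number of 1s in data: 8
Parity bit: 0

0


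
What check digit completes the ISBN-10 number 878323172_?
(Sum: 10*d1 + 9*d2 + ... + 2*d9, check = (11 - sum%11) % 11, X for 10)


Weighted sum: 284
284 mod 11 = 9

Check digit: 2


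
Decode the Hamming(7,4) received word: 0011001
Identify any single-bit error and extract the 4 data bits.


Syndrome = 0: no error detected

Data: 1001 (no errors)


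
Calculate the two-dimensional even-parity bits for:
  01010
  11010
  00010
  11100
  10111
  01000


Row parities: 011101
Column parities: 10001

Row P: 011101, Col P: 10001, Corner: 0


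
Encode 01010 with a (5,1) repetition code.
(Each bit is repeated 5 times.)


Each bit -> 5 copies

0000011111000001111100000


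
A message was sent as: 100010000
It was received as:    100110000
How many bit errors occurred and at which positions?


XOR: 000100000

1 error(s) at position(s): 3


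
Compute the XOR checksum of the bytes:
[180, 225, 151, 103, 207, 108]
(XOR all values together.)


XOR chain: 180 ^ 225 ^ 151 ^ 103 ^ 207 ^ 108 = 6

6


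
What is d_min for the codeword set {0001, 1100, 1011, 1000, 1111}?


Comparing all pairs, minimum distance: 1
Can detect 0 errors, correct 0 errors

1


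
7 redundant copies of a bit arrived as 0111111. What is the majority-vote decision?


Ones: 6 out of 7
Threshold: 4

1 (6/7 voted 1)


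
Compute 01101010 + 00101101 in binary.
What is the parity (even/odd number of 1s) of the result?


01101010 = 106
00101101 = 45
Sum = 151 = 10010111
1s count = 5

odd parity (5 ones in 10010111)


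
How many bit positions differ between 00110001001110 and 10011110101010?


XOR: 10101111100100
Count of 1s: 8

8


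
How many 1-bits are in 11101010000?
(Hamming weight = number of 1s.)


Counting 1s in 11101010000

5


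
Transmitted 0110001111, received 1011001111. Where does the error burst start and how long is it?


XOR: 1101000000

Burst at position 0, length 4


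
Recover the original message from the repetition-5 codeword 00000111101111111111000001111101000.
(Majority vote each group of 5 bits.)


Groups: 00000, 11110, 11111, 11111, 00000, 11111, 01000
Majority votes: 0111010

0111010


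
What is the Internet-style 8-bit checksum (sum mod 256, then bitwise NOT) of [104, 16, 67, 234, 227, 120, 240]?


Sum = 1008 mod 256 = 240
Complement = 15

15


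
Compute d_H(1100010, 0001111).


XOR: 1101101
Count of 1s: 5

5


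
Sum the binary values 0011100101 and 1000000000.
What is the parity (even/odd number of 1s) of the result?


0011100101 = 229
1000000000 = 512
Sum = 741 = 1011100101
1s count = 6

even parity (6 ones in 1011100101)


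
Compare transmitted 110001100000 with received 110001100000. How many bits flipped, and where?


XOR: 000000000000

0 errors (received matches sent)


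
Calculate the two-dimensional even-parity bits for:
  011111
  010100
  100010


Row parities: 100
Column parities: 101001

Row P: 100, Col P: 101001, Corner: 1


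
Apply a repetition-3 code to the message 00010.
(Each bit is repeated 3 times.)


Each bit -> 3 copies

000000000111000


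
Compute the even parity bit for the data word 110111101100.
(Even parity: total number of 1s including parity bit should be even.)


Number of 1s in data: 8
Parity bit: 0

0


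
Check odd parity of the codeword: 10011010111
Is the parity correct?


Number of 1s: 7

Yes, parity is correct (7 ones)


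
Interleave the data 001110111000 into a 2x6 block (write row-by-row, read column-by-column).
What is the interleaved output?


Matrix:
  001110
  111000
Read columns: 010111101000

010111101000


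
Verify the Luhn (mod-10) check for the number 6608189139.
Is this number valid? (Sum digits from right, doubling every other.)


Luhn sum = 52
52 mod 10 = 2

Invalid (Luhn sum mod 10 = 2)


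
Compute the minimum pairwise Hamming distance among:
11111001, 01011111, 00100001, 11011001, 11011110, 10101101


Comparing all pairs, minimum distance: 1
Can detect 0 errors, correct 0 errors

1


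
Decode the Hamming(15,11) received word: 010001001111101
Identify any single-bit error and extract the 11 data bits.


Syndrome = 2: error at position 2

Data: 00101111101 (corrected bit 2)


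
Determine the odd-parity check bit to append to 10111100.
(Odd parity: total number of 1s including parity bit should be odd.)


Number of 1s in data: 5
Parity bit: 0

0


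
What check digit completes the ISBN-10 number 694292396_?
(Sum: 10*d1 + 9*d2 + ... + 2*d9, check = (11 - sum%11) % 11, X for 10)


Weighted sum: 302
302 mod 11 = 5

Check digit: 6


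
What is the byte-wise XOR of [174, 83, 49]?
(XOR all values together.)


XOR chain: 174 ^ 83 ^ 49 = 204

204


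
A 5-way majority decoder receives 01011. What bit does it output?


Ones: 3 out of 5
Threshold: 3

1 (3/5 voted 1)


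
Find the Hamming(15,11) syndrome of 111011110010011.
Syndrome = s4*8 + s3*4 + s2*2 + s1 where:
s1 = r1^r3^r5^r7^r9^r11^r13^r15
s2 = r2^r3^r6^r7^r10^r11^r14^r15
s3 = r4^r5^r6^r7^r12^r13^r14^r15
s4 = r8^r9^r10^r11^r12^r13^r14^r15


s1=0, s2=1, s3=1, s4=0

Syndrome = 6 (error at position 6)


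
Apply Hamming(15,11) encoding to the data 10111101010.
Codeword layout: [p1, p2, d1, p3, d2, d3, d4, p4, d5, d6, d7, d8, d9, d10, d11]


Parity bits: p1=1, p2=1, p3=0, p4=0

111001101101010


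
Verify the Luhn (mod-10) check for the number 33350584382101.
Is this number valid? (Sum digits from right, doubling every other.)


Luhn sum = 56
56 mod 10 = 6

Invalid (Luhn sum mod 10 = 6)


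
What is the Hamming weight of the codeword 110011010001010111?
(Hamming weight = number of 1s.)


Counting 1s in 110011010001010111

10


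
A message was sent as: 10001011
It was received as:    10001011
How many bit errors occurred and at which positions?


XOR: 00000000

0 errors (received matches sent)


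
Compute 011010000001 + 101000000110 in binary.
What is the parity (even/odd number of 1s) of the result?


011010000001 = 1665
101000000110 = 2566
Sum = 4231 = 1000010000111
1s count = 5

odd parity (5 ones in 1000010000111)


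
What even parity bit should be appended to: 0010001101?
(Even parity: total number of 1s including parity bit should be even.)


Number of 1s in data: 4
Parity bit: 0

0


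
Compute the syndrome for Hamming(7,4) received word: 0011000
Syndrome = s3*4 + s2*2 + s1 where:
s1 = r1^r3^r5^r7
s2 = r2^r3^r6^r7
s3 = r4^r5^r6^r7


s1=1, s2=1, s3=1

Syndrome = 7 (error at position 7)


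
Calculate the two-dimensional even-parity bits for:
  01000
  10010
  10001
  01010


Row parities: 1000
Column parities: 00001

Row P: 1000, Col P: 00001, Corner: 1


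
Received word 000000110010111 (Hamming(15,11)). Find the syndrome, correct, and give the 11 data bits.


Syndrome = 8: error at position 8

Data: 00010010111 (corrected bit 8)


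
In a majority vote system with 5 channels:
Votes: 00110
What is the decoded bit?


Ones: 2 out of 5
Threshold: 3

0 (2/5 voted 1)


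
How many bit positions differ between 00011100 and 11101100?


XOR: 11110000
Count of 1s: 4

4


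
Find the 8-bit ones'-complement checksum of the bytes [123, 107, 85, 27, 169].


Sum = 511 mod 256 = 255
Complement = 0

0


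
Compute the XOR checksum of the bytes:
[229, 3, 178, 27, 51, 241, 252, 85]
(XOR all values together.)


XOR chain: 229 ^ 3 ^ 178 ^ 27 ^ 51 ^ 241 ^ 252 ^ 85 = 36

36


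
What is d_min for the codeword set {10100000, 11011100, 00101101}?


Comparing all pairs, minimum distance: 4
Can detect 3 errors, correct 1 errors

4


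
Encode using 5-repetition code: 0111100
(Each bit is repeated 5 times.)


Each bit -> 5 copies

00000111111111111111111110000000000


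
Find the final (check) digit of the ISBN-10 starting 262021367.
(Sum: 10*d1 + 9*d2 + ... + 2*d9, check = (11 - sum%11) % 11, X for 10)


Weighted sum: 151
151 mod 11 = 8

Check digit: 3


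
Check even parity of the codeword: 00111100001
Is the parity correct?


Number of 1s: 5

No, parity error (5 ones)


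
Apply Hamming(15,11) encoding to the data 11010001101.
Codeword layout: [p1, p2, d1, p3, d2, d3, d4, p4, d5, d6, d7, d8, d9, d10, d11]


Parity bits: p1=1, p2=1, p3=1, p4=1

111110110001101


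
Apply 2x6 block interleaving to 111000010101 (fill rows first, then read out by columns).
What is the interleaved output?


Matrix:
  111000
  010101
Read columns: 101110010001

101110010001


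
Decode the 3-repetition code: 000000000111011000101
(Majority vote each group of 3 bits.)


Groups: 000, 000, 000, 111, 011, 000, 101
Majority votes: 0001101

0001101


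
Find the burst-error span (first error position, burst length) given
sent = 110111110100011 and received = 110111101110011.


XOR: 000000011010000

Burst at position 7, length 4


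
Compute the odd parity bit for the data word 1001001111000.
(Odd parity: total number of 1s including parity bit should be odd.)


Number of 1s in data: 6
Parity bit: 1

1


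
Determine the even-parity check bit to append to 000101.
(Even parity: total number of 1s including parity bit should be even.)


Number of 1s in data: 2
Parity bit: 0

0


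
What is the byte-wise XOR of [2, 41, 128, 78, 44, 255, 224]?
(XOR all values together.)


XOR chain: 2 ^ 41 ^ 128 ^ 78 ^ 44 ^ 255 ^ 224 = 214

214


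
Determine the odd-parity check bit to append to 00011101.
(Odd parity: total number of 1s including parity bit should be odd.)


Number of 1s in data: 4
Parity bit: 1

1


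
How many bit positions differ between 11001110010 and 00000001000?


XOR: 11001111010
Count of 1s: 7

7


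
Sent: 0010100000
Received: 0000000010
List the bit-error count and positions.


XOR: 0010100010

3 error(s) at position(s): 2, 4, 8


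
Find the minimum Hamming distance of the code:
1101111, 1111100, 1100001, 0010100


Comparing all pairs, minimum distance: 3
Can detect 2 errors, correct 1 errors

3


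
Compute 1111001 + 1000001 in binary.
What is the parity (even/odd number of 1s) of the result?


1111001 = 121
1000001 = 65
Sum = 186 = 10111010
1s count = 5

odd parity (5 ones in 10111010)


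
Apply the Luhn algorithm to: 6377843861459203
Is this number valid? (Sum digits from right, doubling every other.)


Luhn sum = 74
74 mod 10 = 4

Invalid (Luhn sum mod 10 = 4)


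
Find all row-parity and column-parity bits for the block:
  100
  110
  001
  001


Row parities: 1011
Column parities: 010

Row P: 1011, Col P: 010, Corner: 1


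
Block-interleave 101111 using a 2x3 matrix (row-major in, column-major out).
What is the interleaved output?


Matrix:
  101
  111
Read columns: 110111

110111


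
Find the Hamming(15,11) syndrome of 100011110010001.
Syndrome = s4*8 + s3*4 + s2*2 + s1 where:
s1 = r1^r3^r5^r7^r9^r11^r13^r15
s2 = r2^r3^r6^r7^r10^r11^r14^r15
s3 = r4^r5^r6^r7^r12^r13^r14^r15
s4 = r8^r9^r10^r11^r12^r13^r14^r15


s1=1, s2=0, s3=0, s4=1

Syndrome = 9 (error at position 9)


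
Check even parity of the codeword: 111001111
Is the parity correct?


Number of 1s: 7

No, parity error (7 ones)


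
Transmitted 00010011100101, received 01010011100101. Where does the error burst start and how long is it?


XOR: 01000000000000

Burst at position 1, length 1


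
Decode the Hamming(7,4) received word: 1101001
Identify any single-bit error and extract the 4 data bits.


Syndrome = 0: no error detected

Data: 0001 (no errors)


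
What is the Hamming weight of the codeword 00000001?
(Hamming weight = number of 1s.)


Counting 1s in 00000001

1


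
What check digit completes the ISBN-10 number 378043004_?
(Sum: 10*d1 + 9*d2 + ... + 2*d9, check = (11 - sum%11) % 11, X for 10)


Weighted sum: 204
204 mod 11 = 6

Check digit: 5


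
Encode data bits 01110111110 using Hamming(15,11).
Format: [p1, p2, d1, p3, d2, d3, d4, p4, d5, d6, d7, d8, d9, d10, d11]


Parity bits: p1=0, p2=1, p3=0, p4=1

010011110111110


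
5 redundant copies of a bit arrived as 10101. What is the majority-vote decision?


Ones: 3 out of 5
Threshold: 3

1 (3/5 voted 1)


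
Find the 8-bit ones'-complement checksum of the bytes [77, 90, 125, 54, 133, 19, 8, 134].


Sum = 640 mod 256 = 128
Complement = 127

127


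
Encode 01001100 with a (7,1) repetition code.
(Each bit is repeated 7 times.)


Each bit -> 7 copies

00000001111111000000000000001111111111111100000000000000


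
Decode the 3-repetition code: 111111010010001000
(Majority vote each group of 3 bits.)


Groups: 111, 111, 010, 010, 001, 000
Majority votes: 110000

110000


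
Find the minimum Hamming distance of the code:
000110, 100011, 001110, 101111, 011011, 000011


Comparing all pairs, minimum distance: 1
Can detect 0 errors, correct 0 errors

1


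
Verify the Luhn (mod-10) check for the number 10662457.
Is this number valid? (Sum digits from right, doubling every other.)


Luhn sum = 27
27 mod 10 = 7

Invalid (Luhn sum mod 10 = 7)


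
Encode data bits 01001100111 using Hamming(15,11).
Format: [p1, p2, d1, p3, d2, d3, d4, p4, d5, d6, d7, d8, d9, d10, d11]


Parity bits: p1=0, p2=1, p3=0, p4=1

010010011100111


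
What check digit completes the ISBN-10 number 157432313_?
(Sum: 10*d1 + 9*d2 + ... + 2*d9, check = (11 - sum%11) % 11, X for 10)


Weighted sum: 188
188 mod 11 = 1

Check digit: X


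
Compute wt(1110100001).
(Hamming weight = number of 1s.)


Counting 1s in 1110100001

5


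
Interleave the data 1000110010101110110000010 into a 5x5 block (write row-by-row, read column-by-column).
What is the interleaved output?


Matrix:
  10001
  10010
  10111
  01100
  00010
Read columns: 1110000010001100110110100

1110000010001100110110100


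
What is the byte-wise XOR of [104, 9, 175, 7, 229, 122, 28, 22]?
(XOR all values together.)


XOR chain: 104 ^ 9 ^ 175 ^ 7 ^ 229 ^ 122 ^ 28 ^ 22 = 92

92


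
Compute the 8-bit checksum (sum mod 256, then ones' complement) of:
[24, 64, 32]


Sum = 120 mod 256 = 120
Complement = 135

135


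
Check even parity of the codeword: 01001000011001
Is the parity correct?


Number of 1s: 5

No, parity error (5 ones)


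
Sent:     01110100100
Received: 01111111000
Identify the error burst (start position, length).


XOR: 00001011100

Burst at position 4, length 5


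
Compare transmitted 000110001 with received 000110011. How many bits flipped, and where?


XOR: 000000010

1 error(s) at position(s): 7


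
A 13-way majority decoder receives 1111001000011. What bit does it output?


Ones: 7 out of 13
Threshold: 7

1 (7/13 voted 1)


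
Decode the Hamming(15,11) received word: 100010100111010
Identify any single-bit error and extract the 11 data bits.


Syndrome = 0: no error detected

Data: 01010111010 (no errors)


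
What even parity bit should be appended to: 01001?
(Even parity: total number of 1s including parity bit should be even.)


Number of 1s in data: 2
Parity bit: 0

0


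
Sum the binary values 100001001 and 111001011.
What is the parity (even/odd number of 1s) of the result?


100001001 = 265
111001011 = 459
Sum = 724 = 1011010100
1s count = 5

odd parity (5 ones in 1011010100)


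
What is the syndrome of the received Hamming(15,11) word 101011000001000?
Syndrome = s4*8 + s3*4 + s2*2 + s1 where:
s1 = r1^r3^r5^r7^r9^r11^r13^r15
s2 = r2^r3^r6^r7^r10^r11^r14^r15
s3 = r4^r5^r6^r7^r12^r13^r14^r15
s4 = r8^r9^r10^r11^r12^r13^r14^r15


s1=1, s2=0, s3=1, s4=1

Syndrome = 13 (error at position 13)


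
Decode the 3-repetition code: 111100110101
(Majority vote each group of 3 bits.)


Groups: 111, 100, 110, 101
Majority votes: 1011

1011


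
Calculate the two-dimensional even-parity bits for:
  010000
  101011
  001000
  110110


Row parities: 1010
Column parities: 000101

Row P: 1010, Col P: 000101, Corner: 0


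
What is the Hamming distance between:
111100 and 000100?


XOR: 111000
Count of 1s: 3

3


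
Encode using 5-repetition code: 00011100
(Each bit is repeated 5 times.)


Each bit -> 5 copies

0000000000000001111111111111110000000000


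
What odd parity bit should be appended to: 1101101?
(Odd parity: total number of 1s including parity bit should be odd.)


Number of 1s in data: 5
Parity bit: 0

0


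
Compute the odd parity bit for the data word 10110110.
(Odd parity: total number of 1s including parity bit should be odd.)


Number of 1s in data: 5
Parity bit: 0

0


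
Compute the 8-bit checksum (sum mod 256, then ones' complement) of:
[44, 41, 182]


Sum = 267 mod 256 = 11
Complement = 244

244


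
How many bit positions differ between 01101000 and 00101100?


XOR: 01000100
Count of 1s: 2

2
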